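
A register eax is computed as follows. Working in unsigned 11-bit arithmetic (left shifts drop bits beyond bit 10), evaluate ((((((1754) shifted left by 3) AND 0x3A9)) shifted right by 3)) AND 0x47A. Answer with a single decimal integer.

80

1754 = 11011011010
→ shifted left by 3 (mod 2^11) → 11011010000 = 1744
0x3A9 = 01110101001
→ AND → 01010000000 = 640
→ shifted right by 3 → 00001010000 = 80
0x47A = 10001111010
→ AND → 00001010000 = 80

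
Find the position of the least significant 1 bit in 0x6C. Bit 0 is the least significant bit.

0x6C = 1101100
Trailing zeros: 2, so the lowest set bit is bit 2 (value 4).

2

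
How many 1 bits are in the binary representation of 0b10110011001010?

n = 10110011001010
Count the 1s: 1 + 1 + 1 + 1 + 1 + 1 + 1 = 7

7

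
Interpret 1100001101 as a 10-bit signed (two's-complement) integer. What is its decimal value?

pattern = 1100001101 (MSB is 1 ⇒ negative)
Invert: 0011110010, add 1 → 0011110011 = 243, so the value is -243.
(Equivalently: 781 - 2^10 = 781 - 1024 = -243.)

-243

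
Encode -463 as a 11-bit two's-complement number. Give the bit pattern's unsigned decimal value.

1585

463 in 11 bits: 00111001111
Invert: 11000110000
Add 1:  11000110001 = 1585
(Check: 2^11 - 463 = 2048 - 463 = 1585.)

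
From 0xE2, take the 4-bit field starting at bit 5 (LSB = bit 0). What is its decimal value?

7

v = 0000011100010
Shift right by 5: 00000111
Mask low 4 bits: 0111 = 7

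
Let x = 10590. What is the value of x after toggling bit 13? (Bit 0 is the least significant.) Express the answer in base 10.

2398

x = 10100101011110
bit 13 is currently 1; toggle it via x ^ (1 << 13) = x ^ 8192
→ 00100101011110 = 2398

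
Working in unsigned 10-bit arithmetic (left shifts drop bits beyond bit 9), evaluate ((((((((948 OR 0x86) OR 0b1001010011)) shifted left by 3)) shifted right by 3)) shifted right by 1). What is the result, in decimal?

59

948 = 1110110100
0x86 = 0010000110
→ OR → 1110110110 = 950
0b1001010011 = 1001010011
→ OR → 1111110111 = 1015
→ shifted left by 3 (mod 2^10) → 1110111000 = 952
→ shifted right by 3 → 0001110111 = 119
→ shifted right by 1 → 0000111011 = 59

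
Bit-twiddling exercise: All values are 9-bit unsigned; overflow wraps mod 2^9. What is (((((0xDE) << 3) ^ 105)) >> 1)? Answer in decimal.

76

0xDE = 011011110
→ << 3 (mod 2^9) → 011110000 = 240
105 = 001101001
→ ^ → 010011001 = 153
→ >> 1 → 001001100 = 76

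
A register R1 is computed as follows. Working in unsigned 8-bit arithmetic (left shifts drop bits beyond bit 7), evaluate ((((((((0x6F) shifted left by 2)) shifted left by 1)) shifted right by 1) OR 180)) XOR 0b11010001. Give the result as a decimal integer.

109

0x6F = 01101111
→ shifted left by 2 (mod 2^8) → 10111100 = 188
→ shifted left by 1 (mod 2^8) → 01111000 = 120
→ shifted right by 1 → 00111100 = 60
180 = 10110100
→ OR → 10111100 = 188
0b11010001 = 11010001
→ XOR → 01101101 = 109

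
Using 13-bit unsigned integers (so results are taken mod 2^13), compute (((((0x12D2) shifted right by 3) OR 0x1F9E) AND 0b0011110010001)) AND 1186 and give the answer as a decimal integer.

1152

0x12D2 = 1001011010010
→ shifted right by 3 → 0001001011010 = 602
0x1F9E = 1111110011110
→ OR → 1111111011110 = 8158
0b0011110010001 = 0011110010001
→ AND → 0011110010000 = 1936
1186 = 0010010100010
→ AND → 0010010000000 = 1152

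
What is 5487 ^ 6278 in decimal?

5487 = 1010101101111
6278 = 1100010000110
XOR → 0110111101001 = 3561

3561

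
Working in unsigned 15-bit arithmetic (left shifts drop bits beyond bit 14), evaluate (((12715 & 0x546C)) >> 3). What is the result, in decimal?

517

12715 = 011000110101011
0x546C = 101010001101100
→ & → 001000000101000 = 4136
→ >> 3 → 000001000000101 = 517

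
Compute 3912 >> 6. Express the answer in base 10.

3912 = 111101001000
shift right by 6 → 000000111101 = 61
(equivalently, floor(3912 / 64))

61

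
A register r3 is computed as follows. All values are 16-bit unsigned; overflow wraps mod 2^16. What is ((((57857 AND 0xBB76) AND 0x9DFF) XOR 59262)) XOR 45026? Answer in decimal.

57857 = 1110001000000001
0xBB76 = 1011101101110110
→ AND → 1010001000000000 = 41472
0x9DFF = 1001110111111111
→ AND → 1000000000000000 = 32768
59262 = 1110011101111110
→ XOR → 0110011101111110 = 26494
45026 = 1010111111100010
→ XOR → 1100100010011100 = 51356

51356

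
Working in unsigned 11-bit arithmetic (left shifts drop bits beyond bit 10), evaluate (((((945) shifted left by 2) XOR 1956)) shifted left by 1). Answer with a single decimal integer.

704

945 = 01110110001
→ shifted left by 2 (mod 2^11) → 11011000100 = 1732
1956 = 11110100100
→ XOR → 00101100000 = 352
→ shifted left by 1 (mod 2^11) → 01011000000 = 704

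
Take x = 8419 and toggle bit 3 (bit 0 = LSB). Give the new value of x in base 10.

8427

x = 0010000011100011
bit 3 is currently 0; toggle it via x ^ (1 << 3) = x ^ 8
→ 0010000011101011 = 8427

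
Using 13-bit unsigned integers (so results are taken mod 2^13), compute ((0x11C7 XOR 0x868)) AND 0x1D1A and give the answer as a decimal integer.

0x11C7 = 1000111000111
0x868 = 0100001101000
→ XOR → 1100110101111 = 6575
0x1D1A = 1110100011010
→ AND → 1100100001010 = 6410

6410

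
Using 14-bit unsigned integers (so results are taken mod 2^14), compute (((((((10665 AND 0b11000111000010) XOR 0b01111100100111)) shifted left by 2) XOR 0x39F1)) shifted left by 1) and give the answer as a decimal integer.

10665 = 10100110101001
0b11000111000010 = 11000111000010
→ AND → 10000110000000 = 8576
0b01111100100111 = 01111100100111
→ XOR → 11111010100111 = 16039
→ shifted left by 2 (mod 2^14) → 11101010011100 = 15004
0x39F1 = 11100111110001
→ XOR → 00001101101101 = 877
→ shifted left by 1 (mod 2^14) → 00011011011010 = 1754

1754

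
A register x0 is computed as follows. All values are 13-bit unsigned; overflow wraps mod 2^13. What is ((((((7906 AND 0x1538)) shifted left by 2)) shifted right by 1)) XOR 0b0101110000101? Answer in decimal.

965

7906 = 1111011100010
0x1538 = 1010100111000
→ AND → 1010000100000 = 5152
→ shifted left by 2 (mod 2^13) → 1000010000000 = 4224
→ shifted right by 1 → 0100001000000 = 2112
0b0101110000101 = 0101110000101
→ XOR → 0001111000101 = 965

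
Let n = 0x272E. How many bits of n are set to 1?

0x272E = 10011100101110
Count the 1s: 1 + 1 + 1 + 1 + 1 + 1 + 1 + 1 = 8

8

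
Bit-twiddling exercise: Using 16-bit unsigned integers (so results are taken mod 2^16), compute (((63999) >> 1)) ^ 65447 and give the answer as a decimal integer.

63999 = 1111100111111111
→ >> 1 → 0111110011111111 = 31999
65447 = 1111111110100111
→ ^ → 1000001101011000 = 33624

33624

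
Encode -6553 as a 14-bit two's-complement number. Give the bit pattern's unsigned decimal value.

6553 in 14 bits: 01100110011001
Invert: 10011001100110
Add 1:  10011001100111 = 9831
(Check: 2^14 - 6553 = 16384 - 6553 = 9831.)

9831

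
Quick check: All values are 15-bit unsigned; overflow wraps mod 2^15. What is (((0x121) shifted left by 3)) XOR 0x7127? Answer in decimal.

0x121 = 000000100100001
→ shifted left by 3 (mod 2^15) → 000100100001000 = 2312
0x7127 = 111000100100111
→ XOR → 111100000101111 = 30767

30767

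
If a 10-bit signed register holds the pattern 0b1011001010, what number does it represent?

pattern = 1011001010 (MSB is 1 ⇒ negative)
Invert: 0100110101, add 1 → 0100110110 = 310, so the value is -310.
(Equivalently: 714 - 2^10 = 714 - 1024 = -310.)

-310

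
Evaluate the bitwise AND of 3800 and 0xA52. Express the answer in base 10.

2640

3800 = 111011011000
0xA52 = 101001010010
AND → 101001010000 = 2640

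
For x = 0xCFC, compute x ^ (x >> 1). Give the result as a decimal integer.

2690

x = 110011111100 = 3324
x>>1 = 011001111110
XOR  = 101010000010 = 2690
(x ^ (x >> 1) gives the standard binary-reflected Gray code of x.)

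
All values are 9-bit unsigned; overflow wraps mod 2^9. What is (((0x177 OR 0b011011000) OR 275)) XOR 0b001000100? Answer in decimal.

443

0x177 = 101110111
0b011011000 = 011011000
→ OR → 111111111 = 511
275 = 100010011
→ OR → 111111111 = 511
0b001000100 = 001000100
→ XOR → 110111011 = 443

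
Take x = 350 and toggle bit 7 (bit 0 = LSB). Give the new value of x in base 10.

478

x = 101011110
bit 7 is currently 0; toggle it via x ^ (1 << 7) = x ^ 128
→ 111011110 = 478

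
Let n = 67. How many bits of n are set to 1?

3

67 = 1000011
Count the 1s: 1 + 1 + 1 = 3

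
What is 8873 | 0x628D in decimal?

25261

8873 = 010001010101001
0x628D = 110001010001101
 OR → 110001010101101 = 25261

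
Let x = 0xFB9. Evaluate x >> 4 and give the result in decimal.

0xFB9 = 111110111001
shift right by 4 → 000011111011 = 251
(equivalently, floor(4025 / 16))

251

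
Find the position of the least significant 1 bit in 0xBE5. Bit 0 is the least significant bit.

0

0xBE5 = 101111100101
Trailing zeros: 0, so the lowest set bit is bit 0 (value 1).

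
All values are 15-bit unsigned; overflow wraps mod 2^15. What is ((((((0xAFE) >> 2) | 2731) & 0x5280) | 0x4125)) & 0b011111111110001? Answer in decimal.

0xAFE = 000101011111110
→ >> 2 → 000001010111111 = 703
2731 = 000101010101011
→ | → 000101010111111 = 2751
0x5280 = 101001010000000
→ & → 000001010000000 = 640
0x4125 = 100000100100101
→ | → 100001110100101 = 17317
0b011111111110001 = 011111111110001
→ & → 000001110100001 = 929

929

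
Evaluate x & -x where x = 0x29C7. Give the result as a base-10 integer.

x = 10100111000111 = 10695
-x (two's complement) = …01011000111001
AND   = 00000000000001 = 1
(x & -x isolates the lowest set bit of x.)

1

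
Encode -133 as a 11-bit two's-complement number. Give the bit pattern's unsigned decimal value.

1915

133 in 11 bits: 00010000101
Invert: 11101111010
Add 1:  11101111011 = 1915
(Check: 2^11 - 133 = 2048 - 133 = 1915.)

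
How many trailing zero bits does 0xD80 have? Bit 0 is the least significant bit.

7

0xD80 = 110110000000
Trailing zeros: 7, so the lowest set bit is bit 7 (value 128).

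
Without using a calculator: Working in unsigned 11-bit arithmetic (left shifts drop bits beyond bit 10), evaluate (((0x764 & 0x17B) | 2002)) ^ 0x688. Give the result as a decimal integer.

0x764 = 11101100100
0x17B = 00101111011
→ & → 00101100000 = 352
2002 = 11111010010
→ | → 11111110010 = 2034
0x688 = 11010001000
→ ^ → 00101111010 = 378

378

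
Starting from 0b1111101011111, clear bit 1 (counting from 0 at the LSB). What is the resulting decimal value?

8029

x = 1111101011111
bit 1 is currently 1; clear it via x & ~(1 << 1) = x & ~2
→ 1111101011101 = 8029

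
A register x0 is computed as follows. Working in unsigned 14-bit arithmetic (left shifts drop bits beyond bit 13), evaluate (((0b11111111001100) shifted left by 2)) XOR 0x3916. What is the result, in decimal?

1574

0b11111111001100 = 11111111001100
→ shifted left by 2 (mod 2^14) → 11111100110000 = 16176
0x3916 = 11100100010110
→ XOR → 00011000100110 = 1574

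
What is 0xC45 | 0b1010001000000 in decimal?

0xC45 = 0110001000101
b = 1010001000000
 OR → 1110001000101 = 7237

7237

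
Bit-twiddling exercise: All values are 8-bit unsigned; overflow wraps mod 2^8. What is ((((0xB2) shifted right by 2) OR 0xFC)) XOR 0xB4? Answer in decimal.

72

0xB2 = 10110010
→ shifted right by 2 → 00101100 = 44
0xFC = 11111100
→ OR → 11111100 = 252
0xB4 = 10110100
→ XOR → 01001000 = 72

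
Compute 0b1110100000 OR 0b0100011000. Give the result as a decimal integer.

a = 1110100000
b = 0100011000
 OR → 1110111000 = 952

952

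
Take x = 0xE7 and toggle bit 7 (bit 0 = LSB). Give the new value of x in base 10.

103

x = 011100111
bit 7 is currently 1; toggle it via x ^ (1 << 7) = x ^ 128
→ 001100111 = 103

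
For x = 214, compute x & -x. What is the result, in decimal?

2

x = 11010110 = 214
-x (two's complement) = …00101010
AND   = 00000010 = 2
(x & -x isolates the lowest set bit of x.)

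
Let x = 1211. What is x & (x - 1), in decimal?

x = 10010111011 = 1211
x - 1 = 10010111010
AND   = 10010111010 = 1210
(x & (x - 1) clears the lowest set bit of x.)

1210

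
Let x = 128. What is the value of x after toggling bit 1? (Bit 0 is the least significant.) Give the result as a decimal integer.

130

x = 10000000
bit 1 is currently 0; toggle it via x ^ (1 << 1) = x ^ 2
→ 10000010 = 130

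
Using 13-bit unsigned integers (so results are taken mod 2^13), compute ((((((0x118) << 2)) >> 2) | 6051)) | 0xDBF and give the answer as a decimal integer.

8127

0x118 = 0000100011000
→ << 2 (mod 2^13) → 0010001100000 = 1120
→ >> 2 → 0000100011000 = 280
6051 = 1011110100011
→ | → 1011110111011 = 6075
0xDBF = 0110110111111
→ | → 1111110111111 = 8127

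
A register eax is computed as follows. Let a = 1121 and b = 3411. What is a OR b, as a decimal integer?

1121 = 010001100001
3411 = 110101010011
 OR → 110101110011 = 3443

3443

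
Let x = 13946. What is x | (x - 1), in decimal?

13947

x = 11011001111010 = 13946
x - 1 = 11011001111001
OR    = 11011001111011 = 13947
(x | (x - 1) sets all bits below the lowest set bit.)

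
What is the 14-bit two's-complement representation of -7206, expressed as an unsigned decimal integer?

9178

7206 in 14 bits: 01110000100110
Invert: 10001111011001
Add 1:  10001111011010 = 9178
(Check: 2^14 - 7206 = 16384 - 7206 = 9178.)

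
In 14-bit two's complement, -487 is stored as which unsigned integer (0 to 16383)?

487 in 14 bits: 00000111100111
Invert: 11111000011000
Add 1:  11111000011001 = 15897
(Check: 2^14 - 487 = 16384 - 487 = 15897.)

15897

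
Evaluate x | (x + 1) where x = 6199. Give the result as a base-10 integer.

6207

x = 1100000110111 = 6199
x + 1 = 1100000111000
OR    = 1100000111111 = 6207
(x | (x + 1) sets the lowest cleared bit.)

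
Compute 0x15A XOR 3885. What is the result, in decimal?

0x15A = 000101011010
3885 = 111100101101
XOR → 111001110111 = 3703

3703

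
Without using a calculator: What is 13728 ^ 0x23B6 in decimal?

13728 = 11010110100000
0x23B6 = 10001110110110
XOR → 01011000010110 = 5654

5654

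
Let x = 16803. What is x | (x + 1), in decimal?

x = 100000110100011 = 16803
x + 1 = 100000110100100
OR    = 100000110100111 = 16807
(x | (x + 1) sets the lowest cleared bit.)

16807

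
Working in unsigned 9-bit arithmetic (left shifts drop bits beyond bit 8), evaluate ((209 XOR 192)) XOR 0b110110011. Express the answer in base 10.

209 = 011010001
192 = 011000000
→ XOR → 000010001 = 17
0b110110011 = 110110011
→ XOR → 110100010 = 418

418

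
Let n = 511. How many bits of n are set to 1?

511 = 111111111
Count the 1s: 1 + 1 + 1 + 1 + 1 + 1 + 1 + 1 + 1 = 9

9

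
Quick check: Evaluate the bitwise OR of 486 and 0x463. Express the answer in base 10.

1511

486 = 00111100110
0x463 = 10001100011
 OR → 10111100111 = 1511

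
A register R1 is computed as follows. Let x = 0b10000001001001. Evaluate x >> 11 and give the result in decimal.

x = 10000001001001
shift right by 11 → 00000000000100 = 4
(equivalently, floor(8265 / 2048))

4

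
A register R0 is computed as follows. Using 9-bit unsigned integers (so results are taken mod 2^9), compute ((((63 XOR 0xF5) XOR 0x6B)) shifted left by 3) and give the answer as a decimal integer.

264

63 = 000111111
0xF5 = 011110101
→ XOR → 011001010 = 202
0x6B = 001101011
→ XOR → 010100001 = 161
→ shifted left by 3 (mod 2^9) → 100001000 = 264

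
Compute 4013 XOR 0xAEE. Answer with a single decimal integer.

4013 = 111110101101
0xAEE = 101011101110
XOR → 010101000011 = 1347

1347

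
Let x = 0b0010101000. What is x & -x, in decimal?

8

x = 10101000 = 168
-x (two's complement) = …01011000
AND   = 00001000 = 8
(x & -x isolates the lowest set bit of x.)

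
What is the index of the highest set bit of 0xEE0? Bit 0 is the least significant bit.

0xEE0 = 111011100000
The topmost 1 is at position 11 (since 2^11 = 2048 ≤ 3808 < 4096).

11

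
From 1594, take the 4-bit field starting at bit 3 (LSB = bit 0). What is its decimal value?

7

v = 0011000111010
Shift right by 3: 0011000111
Mask low 4 bits: 0111 = 7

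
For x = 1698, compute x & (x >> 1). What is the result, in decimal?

x = 11010100010 = 1698
x>>1 = 01101010001
AND  = 01000000000 = 512
(x & (x >> 1) has a 1 wherever x has two consecutive 1 bits.)

512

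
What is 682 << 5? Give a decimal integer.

682 = 000001010101010
shift left by 5 → 101010101000000 = 21824
(equivalently, 682 × 2^5 = 682 × 32)

21824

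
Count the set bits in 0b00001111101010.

n = 1111101010
Count the 1s: 1 + 1 + 1 + 1 + 1 + 1 + 1 = 7

7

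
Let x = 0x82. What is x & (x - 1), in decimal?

128

x = 10000010 = 130
x - 1 = 10000001
AND   = 10000000 = 128
(x & (x - 1) clears the lowest set bit of x.)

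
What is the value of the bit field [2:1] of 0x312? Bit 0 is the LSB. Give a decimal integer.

1

v = 01100010010
Shift right by 1: 0110001001
Mask low 2 bits: 01 = 1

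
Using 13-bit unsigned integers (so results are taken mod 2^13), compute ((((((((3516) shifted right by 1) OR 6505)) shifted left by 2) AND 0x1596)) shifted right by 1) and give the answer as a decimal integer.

2762

3516 = 0110110111100
→ shifted right by 1 → 0011011011110 = 1758
6505 = 1100101101001
→ OR → 1111111111111 = 8191
→ shifted left by 2 (mod 2^13) → 1111111111100 = 8188
0x1596 = 1010110010110
→ AND → 1010110010100 = 5524
→ shifted right by 1 → 0101011001010 = 2762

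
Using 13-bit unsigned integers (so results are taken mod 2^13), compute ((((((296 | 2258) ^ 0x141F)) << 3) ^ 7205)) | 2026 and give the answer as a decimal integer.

296 = 0000100101000
2258 = 0100011010010
→ | → 0100111111010 = 2554
0x141F = 1010000011111
→ ^ → 1110111100101 = 7653
→ << 3 (mod 2^13) → 0111100101000 = 3880
7205 = 1110000100101
→ ^ → 1001100001101 = 4877
2026 = 0011111101010
→ | → 1011111101111 = 6127

6127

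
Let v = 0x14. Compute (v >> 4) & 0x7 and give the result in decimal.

v = 000010100
Shift right by 4: 00001
Mask low 3 bits: 001 = 1

1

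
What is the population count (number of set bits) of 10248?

10248 = 10100000001000
Count the 1s: 1 + 1 + 1 = 3

3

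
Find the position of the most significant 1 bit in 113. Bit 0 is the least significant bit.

6

113 = 1110001
The topmost 1 is at position 6 (since 2^6 = 64 ≤ 113 < 128).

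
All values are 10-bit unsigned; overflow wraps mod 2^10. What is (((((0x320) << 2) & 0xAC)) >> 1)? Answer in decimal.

0x320 = 1100100000
→ << 2 (mod 2^10) → 0010000000 = 128
0xAC = 0010101100
→ & → 0010000000 = 128
→ >> 1 → 0001000000 = 64

64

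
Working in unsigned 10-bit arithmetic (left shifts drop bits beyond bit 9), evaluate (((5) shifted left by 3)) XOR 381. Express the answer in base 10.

341

5 = 0000000101
→ shifted left by 3 (mod 2^10) → 0000101000 = 40
381 = 0101111101
→ XOR → 0101010101 = 341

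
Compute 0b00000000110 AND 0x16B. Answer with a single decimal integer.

2

a = 000000110
0x16B = 101101011
AND → 000000010 = 2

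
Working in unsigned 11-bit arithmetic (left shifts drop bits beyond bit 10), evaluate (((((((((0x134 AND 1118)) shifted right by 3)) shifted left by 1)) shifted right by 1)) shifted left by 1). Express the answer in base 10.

4

0x134 = 00100110100
1118 = 10001011110
→ AND → 00000010100 = 20
→ shifted right by 3 → 00000000010 = 2
→ shifted left by 1 (mod 2^11) → 00000000100 = 4
→ shifted right by 1 → 00000000010 = 2
→ shifted left by 1 (mod 2^11) → 00000000100 = 4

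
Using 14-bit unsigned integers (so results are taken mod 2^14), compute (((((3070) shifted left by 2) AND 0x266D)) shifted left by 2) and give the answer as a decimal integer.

6560

3070 = 00101111111110
→ shifted left by 2 (mod 2^14) → 10111111111000 = 12280
0x266D = 10011001101101
→ AND → 10011001101000 = 9832
→ shifted left by 2 (mod 2^14) → 01100110100000 = 6560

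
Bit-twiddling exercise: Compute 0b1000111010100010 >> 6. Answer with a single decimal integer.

x = 1000111010100010
shift right by 6 → 0000001000111010 = 570
(equivalently, floor(36514 / 64))

570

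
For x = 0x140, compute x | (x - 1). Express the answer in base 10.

383

x = 101000000 = 320
x - 1 = 100111111
OR    = 101111111 = 383
(x | (x - 1) sets all bits below the lowest set bit.)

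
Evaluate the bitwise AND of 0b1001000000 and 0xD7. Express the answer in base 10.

64

a = 1001000000
0xD7 = 0011010111
AND → 0001000000 = 64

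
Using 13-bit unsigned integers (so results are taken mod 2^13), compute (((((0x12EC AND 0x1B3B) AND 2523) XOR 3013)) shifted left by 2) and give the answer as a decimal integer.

3892

0x12EC = 1001011101100
0x1B3B = 1101100111011
→ AND → 1001000101000 = 4648
2523 = 0100111011011
→ AND → 0000000001000 = 8
3013 = 0101111000101
→ XOR → 0101111001101 = 3021
→ shifted left by 2 (mod 2^13) → 0111100110100 = 3892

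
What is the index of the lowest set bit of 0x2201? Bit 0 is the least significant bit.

0x2201 = 10001000000001
Trailing zeros: 0, so the lowest set bit is bit 0 (value 1).

0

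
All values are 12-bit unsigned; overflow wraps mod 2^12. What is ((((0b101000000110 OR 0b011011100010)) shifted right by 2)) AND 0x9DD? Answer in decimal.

0b101000000110 = 101000000110
0b011011100010 = 011011100010
→ OR → 111011100110 = 3814
→ shifted right by 2 → 001110111001 = 953
0x9DD = 100111011101
→ AND → 000110011001 = 409

409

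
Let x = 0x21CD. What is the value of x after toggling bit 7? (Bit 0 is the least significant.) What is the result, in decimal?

x = 10000111001101
bit 7 is currently 1; toggle it via x ^ (1 << 7) = x ^ 128
→ 10000101001101 = 8525

8525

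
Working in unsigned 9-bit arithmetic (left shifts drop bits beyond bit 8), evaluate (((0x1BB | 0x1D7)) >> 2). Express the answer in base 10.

0x1BB = 110111011
0x1D7 = 111010111
→ | → 111111111 = 511
→ >> 2 → 001111111 = 127

127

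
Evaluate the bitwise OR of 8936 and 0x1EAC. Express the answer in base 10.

16108

8936 = 10001011101000
0x1EAC = 01111010101100
 OR → 11111011101100 = 16108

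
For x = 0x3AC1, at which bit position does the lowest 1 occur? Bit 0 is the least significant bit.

0x3AC1 = 11101011000001
Trailing zeros: 0, so the lowest set bit is bit 0 (value 1).

0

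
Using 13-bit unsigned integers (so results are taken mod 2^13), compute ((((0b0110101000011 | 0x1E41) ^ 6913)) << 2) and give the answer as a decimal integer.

0b0110101000011 = 0110101000011
0x1E41 = 1111001000001
→ | → 1111101000011 = 8003
6913 = 1101100000001
→ ^ → 0010001000010 = 1090
→ << 2 (mod 2^13) → 1000100001000 = 4360

4360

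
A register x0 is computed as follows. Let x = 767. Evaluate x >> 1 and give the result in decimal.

383

767 = 1011111111
shift right by 1 → 0101111111 = 383
(equivalently, floor(767 / 2))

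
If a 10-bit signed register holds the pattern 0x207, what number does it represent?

-505

pattern = 1000000111 (MSB is 1 ⇒ negative)
Invert: 0111111000, add 1 → 0111111001 = 505, so the value is -505.
(Equivalently: 519 - 2^10 = 519 - 1024 = -505.)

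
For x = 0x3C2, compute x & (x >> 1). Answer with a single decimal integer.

x = 1111000010 = 962
x>>1 = 0111100001
AND  = 0111000000 = 448
(x & (x >> 1) has a 1 wherever x has two consecutive 1 bits.)

448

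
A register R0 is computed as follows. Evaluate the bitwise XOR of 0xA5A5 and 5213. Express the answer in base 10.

45560

0xA5A5 = 1010010110100101
5213 = 0001010001011101
XOR → 1011000111111000 = 45560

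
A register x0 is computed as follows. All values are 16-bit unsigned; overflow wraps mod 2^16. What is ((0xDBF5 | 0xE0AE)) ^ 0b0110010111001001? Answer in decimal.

40502

0xDBF5 = 1101101111110101
0xE0AE = 1110000010101110
→ | → 1111101111111111 = 64511
0b0110010111001001 = 0110010111001001
→ ^ → 1001111000110110 = 40502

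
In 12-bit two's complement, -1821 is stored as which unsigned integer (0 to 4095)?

2275

1821 in 12 bits: 011100011101
Invert: 100011100010
Add 1:  100011100011 = 2275
(Check: 2^12 - 1821 = 4096 - 1821 = 2275.)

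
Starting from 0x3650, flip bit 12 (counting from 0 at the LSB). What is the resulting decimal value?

9808

x = 011011001010000
bit 12 is currently 1; toggle it via x ^ (1 << 12) = x ^ 4096
→ 010011001010000 = 9808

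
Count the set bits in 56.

3

56 = 111000
Count the 1s: 1 + 1 + 1 = 3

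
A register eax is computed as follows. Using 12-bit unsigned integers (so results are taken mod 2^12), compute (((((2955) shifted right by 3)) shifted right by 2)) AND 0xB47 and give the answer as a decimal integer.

68

2955 = 101110001011
→ shifted right by 3 → 000101110001 = 369
→ shifted right by 2 → 000001011100 = 92
0xB47 = 101101000111
→ AND → 000001000100 = 68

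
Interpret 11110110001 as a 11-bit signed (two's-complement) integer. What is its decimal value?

-79

pattern = 11110110001 (MSB is 1 ⇒ negative)
Invert: 00001001110, add 1 → 00001001111 = 79, so the value is -79.
(Equivalently: 1969 - 2^11 = 1969 - 2048 = -79.)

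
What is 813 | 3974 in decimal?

4015

813 = 001100101101
3974 = 111110000110
 OR → 111110101111 = 4015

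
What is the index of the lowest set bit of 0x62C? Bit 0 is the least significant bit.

2

0x62C = 11000101100
Trailing zeros: 2, so the lowest set bit is bit 2 (value 4).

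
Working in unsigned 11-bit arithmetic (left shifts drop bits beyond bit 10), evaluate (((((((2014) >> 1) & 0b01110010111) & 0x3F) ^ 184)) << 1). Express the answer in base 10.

2014 = 11111011110
→ >> 1 → 01111101111 = 1007
0b01110010111 = 01110010111
→ & → 01110000111 = 903
0x3F = 00000111111
→ & → 00000000111 = 7
184 = 00010111000
→ ^ → 00010111111 = 191
→ << 1 (mod 2^11) → 00101111110 = 382

382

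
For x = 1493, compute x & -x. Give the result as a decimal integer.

x = 10111010101 = 1493
-x (two's complement) = …01000101011
AND   = 00000000001 = 1
(x & -x isolates the lowest set bit of x.)

1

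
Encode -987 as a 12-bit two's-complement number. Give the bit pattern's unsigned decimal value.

987 in 12 bits: 001111011011
Invert: 110000100100
Add 1:  110000100101 = 3109
(Check: 2^12 - 987 = 4096 - 987 = 3109.)

3109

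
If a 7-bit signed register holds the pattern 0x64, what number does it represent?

pattern = 1100100 (MSB is 1 ⇒ negative)
Invert: 0011011, add 1 → 0011100 = 28, so the value is -28.
(Equivalently: 100 - 2^7 = 100 - 128 = -28.)

-28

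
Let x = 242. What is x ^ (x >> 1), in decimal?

x = 11110010 = 242
x>>1 = 01111001
XOR  = 10001011 = 139
(x ^ (x >> 1) gives the standard binary-reflected Gray code of x.)

139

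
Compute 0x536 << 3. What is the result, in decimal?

0x536 = 00010100110110
shift left by 3 → 10100110110000 = 10672
(equivalently, 1334 × 2^3 = 1334 × 8)

10672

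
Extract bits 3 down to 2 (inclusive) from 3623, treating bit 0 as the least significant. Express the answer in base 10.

1

v = 00111000100111
Shift right by 2: 001110001001
Mask low 2 bits: 01 = 1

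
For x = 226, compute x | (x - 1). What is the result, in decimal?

227

x = 11100010 = 226
x - 1 = 11100001
OR    = 11100011 = 227
(x | (x - 1) sets all bits below the lowest set bit.)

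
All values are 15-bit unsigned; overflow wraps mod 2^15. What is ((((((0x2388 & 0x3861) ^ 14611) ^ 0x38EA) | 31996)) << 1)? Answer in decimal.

31738

0x2388 = 010001110001000
0x3861 = 011100001100001
→ & → 010000000000000 = 8192
14611 = 011100100010011
→ ^ → 001100100010011 = 6419
0x38EA = 011100011101010
→ ^ → 010000111111001 = 8697
31996 = 111110011111100
→ | → 111110111111101 = 32253
→ << 1 (mod 2^15) → 111101111111010 = 31738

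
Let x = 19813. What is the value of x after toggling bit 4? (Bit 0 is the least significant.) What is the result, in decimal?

19829

x = 100110101100101
bit 4 is currently 0; toggle it via x ^ (1 << 4) = x ^ 16
→ 100110101110101 = 19829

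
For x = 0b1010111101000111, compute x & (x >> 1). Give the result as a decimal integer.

1795

x = 1010111101000111 = 44871
x>>1 = 0101011110100011
AND  = 0000011100000011 = 1795
(x & (x >> 1) has a 1 wherever x has two consecutive 1 bits.)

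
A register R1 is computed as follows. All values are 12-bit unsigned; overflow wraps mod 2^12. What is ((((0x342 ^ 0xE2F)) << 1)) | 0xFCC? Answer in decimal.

0x342 = 001101000010
0xE2F = 111000101111
→ ^ → 110101101101 = 3437
→ << 1 (mod 2^12) → 101011011010 = 2778
0xFCC = 111111001100
→ | → 111111011110 = 4062

4062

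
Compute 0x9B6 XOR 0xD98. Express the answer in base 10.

1070

0x9B6 = 100110110110
0xD98 = 110110011000
XOR → 010000101110 = 1070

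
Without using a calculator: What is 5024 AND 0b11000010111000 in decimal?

4256

5024 = 01001110100000
b = 11000010111000
AND → 01000010100000 = 4256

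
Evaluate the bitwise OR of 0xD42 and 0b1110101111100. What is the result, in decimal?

0xD42 = 0110101000010
b = 1110101111100
 OR → 1110101111110 = 7550

7550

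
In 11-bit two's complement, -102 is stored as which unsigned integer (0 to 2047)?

102 in 11 bits: 00001100110
Invert: 11110011001
Add 1:  11110011010 = 1946
(Check: 2^11 - 102 = 2048 - 102 = 1946.)

1946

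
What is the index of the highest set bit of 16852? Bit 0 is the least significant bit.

16852 = 100000111010100
The topmost 1 is at position 14 (since 2^14 = 16384 ≤ 16852 < 32768).

14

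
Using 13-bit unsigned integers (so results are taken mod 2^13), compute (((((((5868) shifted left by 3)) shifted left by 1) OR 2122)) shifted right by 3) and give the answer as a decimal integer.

473

5868 = 1011011101100
→ shifted left by 3 (mod 2^13) → 1011101100000 = 5984
→ shifted left by 1 (mod 2^13) → 0111011000000 = 3776
2122 = 0100001001010
→ OR → 0111011001010 = 3786
→ shifted right by 3 → 0000111011001 = 473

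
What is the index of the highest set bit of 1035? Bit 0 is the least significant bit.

1035 = 10000001011
The topmost 1 is at position 10 (since 2^10 = 1024 ≤ 1035 < 2048).

10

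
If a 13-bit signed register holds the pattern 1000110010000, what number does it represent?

pattern = 1000110010000 (MSB is 1 ⇒ negative)
Invert: 0111001101111, add 1 → 0111001110000 = 3696, so the value is -3696.
(Equivalently: 4496 - 2^13 = 4496 - 8192 = -3696.)

-3696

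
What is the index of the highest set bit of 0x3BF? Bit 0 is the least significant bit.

9

0x3BF = 1110111111
The topmost 1 is at position 9 (since 2^9 = 512 ≤ 959 < 1024).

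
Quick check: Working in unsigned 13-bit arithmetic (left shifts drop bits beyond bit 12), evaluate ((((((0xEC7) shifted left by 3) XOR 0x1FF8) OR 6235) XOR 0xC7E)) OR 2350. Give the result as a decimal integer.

7599

0xEC7 = 0111011000111
→ shifted left by 3 (mod 2^13) → 1011000111000 = 5688
0x1FF8 = 1111111111000
→ XOR → 0100111000000 = 2496
6235 = 1100001011011
→ OR → 1100111011011 = 6619
0xC7E = 0110001111110
→ XOR → 1010110100101 = 5541
2350 = 0100100101110
→ OR → 1110110101111 = 7599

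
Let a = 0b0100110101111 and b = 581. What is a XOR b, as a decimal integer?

3050

a = 100110101111
581 = 001001000101
XOR → 101111101010 = 3050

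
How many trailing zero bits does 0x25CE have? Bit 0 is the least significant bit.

1

0x25CE = 10010111001110
Trailing zeros: 1, so the lowest set bit is bit 1 (value 2).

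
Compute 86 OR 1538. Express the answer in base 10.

1622

86 = 00001010110
1538 = 11000000010
 OR → 11001010110 = 1622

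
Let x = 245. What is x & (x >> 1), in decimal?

112

x = 11110101 = 245
x>>1 = 01111010
AND  = 01110000 = 112
(x & (x >> 1) has a 1 wherever x has two consecutive 1 bits.)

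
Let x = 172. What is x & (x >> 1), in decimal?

x = 10101100 = 172
x>>1 = 01010110
AND  = 00000100 = 4
(x & (x >> 1) has a 1 wherever x has two consecutive 1 bits.)

4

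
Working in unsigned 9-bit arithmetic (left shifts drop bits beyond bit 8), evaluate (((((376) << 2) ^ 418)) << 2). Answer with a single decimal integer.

264

376 = 101111000
→ << 2 (mod 2^9) → 111100000 = 480
418 = 110100010
→ ^ → 001000010 = 66
→ << 2 (mod 2^9) → 100001000 = 264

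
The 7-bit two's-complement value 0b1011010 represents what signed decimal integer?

pattern = 1011010 (MSB is 1 ⇒ negative)
Invert: 0100101, add 1 → 0100110 = 38, so the value is -38.
(Equivalently: 90 - 2^7 = 90 - 128 = -38.)

-38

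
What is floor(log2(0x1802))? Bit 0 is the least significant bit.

12

0x1802 = 1100000000010
The topmost 1 is at position 12 (since 2^12 = 4096 ≤ 6146 < 8192).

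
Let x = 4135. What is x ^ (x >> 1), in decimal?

x = 1000000100111 = 4135
x>>1 = 0100000010011
XOR  = 1100000110100 = 6196
(x ^ (x >> 1) gives the standard binary-reflected Gray code of x.)

6196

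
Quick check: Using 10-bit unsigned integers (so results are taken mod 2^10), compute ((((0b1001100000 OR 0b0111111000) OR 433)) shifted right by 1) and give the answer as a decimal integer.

508

0b1001100000 = 1001100000
0b0111111000 = 0111111000
→ OR → 1111111000 = 1016
433 = 0110110001
→ OR → 1111111001 = 1017
→ shifted right by 1 → 0111111100 = 508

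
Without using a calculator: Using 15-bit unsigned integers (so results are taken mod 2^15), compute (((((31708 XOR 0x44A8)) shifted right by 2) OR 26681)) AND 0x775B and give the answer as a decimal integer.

26457

31708 = 111101111011100
0x44A8 = 100010010101000
→ XOR → 011111101110100 = 16244
→ shifted right by 2 → 000111111011101 = 4061
26681 = 110100000111001
→ OR → 110111111111101 = 28669
0x775B = 111011101011011
→ AND → 110011101011001 = 26457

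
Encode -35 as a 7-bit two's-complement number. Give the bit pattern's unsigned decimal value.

93

35 in 7 bits: 0100011
Invert: 1011100
Add 1:  1011101 = 93
(Check: 2^7 - 35 = 128 - 35 = 93.)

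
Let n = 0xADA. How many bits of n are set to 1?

7

0xADA = 101011011010
Count the 1s: 1 + 1 + 1 + 1 + 1 + 1 + 1 = 7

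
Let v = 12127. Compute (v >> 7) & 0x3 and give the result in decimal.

v = 10111101011111
Shift right by 7: 1011110
Mask low 2 bits: 10 = 2

2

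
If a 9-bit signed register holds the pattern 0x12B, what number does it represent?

-213

pattern = 100101011 (MSB is 1 ⇒ negative)
Invert: 011010100, add 1 → 011010101 = 213, so the value is -213.
(Equivalently: 299 - 2^9 = 299 - 512 = -213.)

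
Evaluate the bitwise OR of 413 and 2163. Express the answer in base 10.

2559

413 = 000110011101
2163 = 100001110011
 OR → 100111111111 = 2559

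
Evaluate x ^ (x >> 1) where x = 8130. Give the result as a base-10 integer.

x = 1111111000010 = 8130
x>>1 = 0111111100001
XOR  = 1000000100011 = 4131
(x ^ (x >> 1) gives the standard binary-reflected Gray code of x.)

4131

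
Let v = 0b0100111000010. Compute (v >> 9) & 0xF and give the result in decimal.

v = 0100111000010
Shift right by 9: 0100
Mask low 4 bits: 0100 = 4

4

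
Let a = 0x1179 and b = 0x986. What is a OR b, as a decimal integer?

6655

0x1179 = 1000101111001
0x986 = 0100110000110
 OR → 1100111111111 = 6655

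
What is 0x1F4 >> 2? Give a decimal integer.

125

0x1F4 = 111110100
shift right by 2 → 001111101 = 125
(equivalently, floor(500 / 4))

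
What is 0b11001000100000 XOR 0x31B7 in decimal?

919

a = 11001000100000
0x31B7 = 11000110110111
XOR → 00001110010111 = 919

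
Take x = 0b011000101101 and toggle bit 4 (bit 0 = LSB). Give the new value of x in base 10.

1597

x = 011000101101
bit 4 is currently 0; toggle it via x ^ (1 << 4) = x ^ 16
→ 011000111101 = 1597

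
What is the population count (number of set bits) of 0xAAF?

0xAAF = 101010101111
Count the 1s: 1 + 1 + 1 + 1 + 1 + 1 + 1 + 1 = 8

8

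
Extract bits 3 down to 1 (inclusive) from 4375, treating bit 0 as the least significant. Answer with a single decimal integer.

v = 1000100010111
Shift right by 1: 100010001011
Mask low 3 bits: 011 = 3

3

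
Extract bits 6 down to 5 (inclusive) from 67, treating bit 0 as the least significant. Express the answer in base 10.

2

v = 001000011
Shift right by 5: 0010
Mask low 2 bits: 10 = 2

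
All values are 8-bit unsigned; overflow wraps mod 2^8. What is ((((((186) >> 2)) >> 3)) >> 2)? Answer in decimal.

1

186 = 10111010
→ >> 2 → 00101110 = 46
→ >> 3 → 00000101 = 5
→ >> 2 → 00000001 = 1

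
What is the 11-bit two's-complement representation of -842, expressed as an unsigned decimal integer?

842 in 11 bits: 01101001010
Invert: 10010110101
Add 1:  10010110110 = 1206
(Check: 2^11 - 842 = 2048 - 842 = 1206.)

1206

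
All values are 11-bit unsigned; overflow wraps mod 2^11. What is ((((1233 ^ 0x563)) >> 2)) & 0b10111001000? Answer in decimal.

72

1233 = 10011010001
0x563 = 10101100011
→ ^ → 00110110010 = 434
→ >> 2 → 00001101100 = 108
0b10111001000 = 10111001000
→ & → 00001001000 = 72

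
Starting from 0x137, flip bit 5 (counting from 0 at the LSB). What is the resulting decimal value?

279

x = 100110111
bit 5 is currently 1; toggle it via x ^ (1 << 5) = x ^ 32
→ 100010111 = 279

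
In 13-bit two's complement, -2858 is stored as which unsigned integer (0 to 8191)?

5334

2858 in 13 bits: 0101100101010
Invert: 1010011010101
Add 1:  1010011010110 = 5334
(Check: 2^13 - 2858 = 8192 - 2858 = 5334.)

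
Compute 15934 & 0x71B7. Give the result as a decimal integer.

12342

15934 = 011111000111110
0x71B7 = 111000110110111
AND → 011000000110110 = 12342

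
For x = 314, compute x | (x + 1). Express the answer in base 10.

x = 100111010 = 314
x + 1 = 100111011
OR    = 100111011 = 315
(x | (x + 1) sets the lowest cleared bit.)

315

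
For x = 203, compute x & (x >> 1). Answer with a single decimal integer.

x = 11001011 = 203
x>>1 = 01100101
AND  = 01000001 = 65
(x & (x >> 1) has a 1 wherever x has two consecutive 1 bits.)

65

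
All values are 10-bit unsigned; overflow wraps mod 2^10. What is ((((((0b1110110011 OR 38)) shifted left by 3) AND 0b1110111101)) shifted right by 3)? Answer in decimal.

0b1110110011 = 1110110011
38 = 0000100110
→ OR → 1110110111 = 951
→ shifted left by 3 (mod 2^10) → 0110111000 = 440
0b1110111101 = 1110111101
→ AND → 0110111000 = 440
→ shifted right by 3 → 0000110111 = 55

55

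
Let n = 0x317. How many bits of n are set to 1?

0x317 = 1100010111
Count the 1s: 1 + 1 + 1 + 1 + 1 + 1 = 6

6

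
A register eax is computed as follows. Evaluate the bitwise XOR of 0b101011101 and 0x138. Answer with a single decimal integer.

a = 101011101
0x138 = 100111000
XOR → 001100101 = 101

101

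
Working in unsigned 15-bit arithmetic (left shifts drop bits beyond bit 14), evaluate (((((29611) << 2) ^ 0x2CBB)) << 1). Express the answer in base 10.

17454

29611 = 111001110101011
→ << 2 (mod 2^15) → 100111010101100 = 20140
0x2CBB = 010110010111011
→ ^ → 110001000010111 = 25111
→ << 1 (mod 2^15) → 100010000101110 = 17454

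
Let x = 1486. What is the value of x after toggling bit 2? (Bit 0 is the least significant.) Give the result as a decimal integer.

1482

x = 10111001110
bit 2 is currently 1; toggle it via x ^ (1 << 2) = x ^ 4
→ 10111001010 = 1482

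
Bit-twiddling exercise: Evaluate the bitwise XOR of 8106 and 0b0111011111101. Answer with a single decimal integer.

8106 = 1111110101010
b = 0111011111101
XOR → 1000101010111 = 4439

4439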